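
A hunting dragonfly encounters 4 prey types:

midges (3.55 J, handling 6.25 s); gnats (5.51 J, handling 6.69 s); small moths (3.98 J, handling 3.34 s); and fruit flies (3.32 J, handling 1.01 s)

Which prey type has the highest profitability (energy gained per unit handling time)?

In descending order of E/h:
fruit flies: 3.32/1.01 = 3.29 J/s
small moths: 3.98/3.34 = 1.19 J/s
gnats: 5.51/6.69 = 0.824 J/s
midges: 3.55/6.25 = 0.568 J/s

fruit flies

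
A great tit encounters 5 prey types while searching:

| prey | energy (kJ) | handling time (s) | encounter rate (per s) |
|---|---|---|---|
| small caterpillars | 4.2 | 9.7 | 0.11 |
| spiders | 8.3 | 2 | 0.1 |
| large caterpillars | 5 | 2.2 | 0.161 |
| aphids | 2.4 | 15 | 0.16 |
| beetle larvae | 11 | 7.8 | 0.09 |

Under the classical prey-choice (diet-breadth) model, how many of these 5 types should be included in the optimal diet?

3

E/h in descending order: spiders 4.15, large caterpillars 2.27, beetle larvae 1.41, small caterpillars 0.433, aphids 0.16 kJ/s. The optimal diet is the largest prefix of this list for which every included type satisfies E_i/h_i > R on the types above it.
Rate on top 1: 0.6917. large caterpillars: 2.27 > 0.6917 → include.
Rate on top 2: 1.052. beetle larvae: 1.41 > 1.052 → include.
Rate on top 3: 1.163. small caterpillars: 0.433 < 1.163 → exclude; stop.
Optimal diet: spiders, large caterpillars, beetle larvae — 3 of 5 types.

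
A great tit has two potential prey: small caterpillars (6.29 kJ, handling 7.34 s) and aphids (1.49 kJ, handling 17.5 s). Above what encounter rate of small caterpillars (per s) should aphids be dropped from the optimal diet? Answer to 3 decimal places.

The zero-one rule: include aphids iff E₂/h₂ > λE₁/(1+λh₁). Equality gives the switch point.
λE₁h₂ = E₂ + λE₂h₁ ⇒ λ = E₂/(E₁h₂ − E₂h₁) = 1.49/(110.1 − 10.94) = 0.01503 per s.

0.015 per s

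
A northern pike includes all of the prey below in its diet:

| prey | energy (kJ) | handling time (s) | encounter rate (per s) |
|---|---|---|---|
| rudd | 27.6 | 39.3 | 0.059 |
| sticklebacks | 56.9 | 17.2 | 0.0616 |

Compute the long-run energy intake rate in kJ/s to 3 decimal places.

R = Σλ_iE_i / (1 + Σλ_ih_i)
Numerator: 0.059×27.6 + 0.0616×56.9 = 5.133
Denominator: 1 + 0.059×39.3 + 0.0616×17.2 = 4.378
R = 5.133/4.378 = 1.172 kJ/s

1.172 kJ/s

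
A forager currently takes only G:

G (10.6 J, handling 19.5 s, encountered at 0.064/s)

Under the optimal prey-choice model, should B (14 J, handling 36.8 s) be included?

On G alone, R = ΣλE/(1+Σλh) = 0.6784/2.248 = 0.3018 J/s.
Profitability of B: 14/36.8 = 0.3804 J/s.
0.3804 > 0.3018, so adding B raises the average — include it.

Yes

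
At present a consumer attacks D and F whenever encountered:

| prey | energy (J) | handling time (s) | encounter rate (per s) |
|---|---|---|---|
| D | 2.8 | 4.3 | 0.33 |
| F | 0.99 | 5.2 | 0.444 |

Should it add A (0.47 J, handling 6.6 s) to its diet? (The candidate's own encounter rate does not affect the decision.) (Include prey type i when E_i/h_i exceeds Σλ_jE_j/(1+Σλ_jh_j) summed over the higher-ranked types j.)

No

Current rate: (0.33×2.8 + 0.444×0.99)/(1 + 0.33×4.3 + 0.444×5.2) = 0.2884 J/s.
Profitability of A: 0.47/6.6 = 0.07121 J/s.
Since 0.07121 < R, time spent handling A is better spent searching.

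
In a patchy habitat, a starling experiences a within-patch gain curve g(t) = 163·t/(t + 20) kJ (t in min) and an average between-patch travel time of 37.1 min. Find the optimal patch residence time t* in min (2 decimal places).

Maximise g(t)/(T+t): set derivative to zero → g'(t)(T+t) = g(t).
g'(t) = 163·20/(t + 20)². Setting 163·20/(t+20)² = 163t/[(t+20)(37.1+t)] gives 20(37.1+t) = t(t+20), so t² = 20×37.1 = 742.
t* = √742 = 27.24 min.

27.24 min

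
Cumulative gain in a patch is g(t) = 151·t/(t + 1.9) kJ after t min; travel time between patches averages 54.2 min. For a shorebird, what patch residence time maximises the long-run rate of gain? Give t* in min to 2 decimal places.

10.15 min

Maximise g(t)/(T+t): set derivative to zero → g'(t)(T+t) = g(t).
g'(t) = 151·1.9/(t + 1.9)². Setting 151·1.9/(t+1.9)² = 151t/[(t+1.9)(54.2+t)] gives 1.9(54.2+t) = t(t+1.9), so t² = 1.9×54.2 = 103.
t* = √103 = 10.15 min.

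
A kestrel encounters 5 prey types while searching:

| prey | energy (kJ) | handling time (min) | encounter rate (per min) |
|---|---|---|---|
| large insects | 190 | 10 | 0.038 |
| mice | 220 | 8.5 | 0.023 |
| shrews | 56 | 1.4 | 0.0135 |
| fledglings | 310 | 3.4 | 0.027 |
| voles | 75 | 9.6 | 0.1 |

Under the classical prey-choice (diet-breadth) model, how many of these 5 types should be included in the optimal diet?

Profitabilities (E/h, kJ/min): fledglings 91.2, shrews 40, mice 25.9, large insects 19, voles 7.81. Add prey in this order while the next type's profitability exceeds the intake rate on those already taken.
Rate on top 1: 7.666. shrews: 40 > 7.666 → include.
Rate on top 2: 8.216. mice: 25.9 > 8.216 → include.
Rate on top 3: 10.86. large insects: 19 > 10.86 → include.
Rate on top 4: 12.69. voles: 7.81 < 12.69 → exclude; stop.
Optimal diet: fledglings, shrews, mice, large insects — 4 of 5 types.

4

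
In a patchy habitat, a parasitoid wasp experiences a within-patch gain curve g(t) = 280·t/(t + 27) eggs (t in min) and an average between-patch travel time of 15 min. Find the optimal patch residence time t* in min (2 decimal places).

20.12 min

By the marginal value theorem, leave when the instantaneous gain rate g'(t) equals the habitat-wide average g(t)/(T + t).
g'(t) = 280·27/(t + 27)². Setting 280·27/(t+27)² = 280t/[(t+27)(15+t)] gives 27(15+t) = t(t+27), so t² = 27×15 = 405.
t* = √405 = 20.12 min.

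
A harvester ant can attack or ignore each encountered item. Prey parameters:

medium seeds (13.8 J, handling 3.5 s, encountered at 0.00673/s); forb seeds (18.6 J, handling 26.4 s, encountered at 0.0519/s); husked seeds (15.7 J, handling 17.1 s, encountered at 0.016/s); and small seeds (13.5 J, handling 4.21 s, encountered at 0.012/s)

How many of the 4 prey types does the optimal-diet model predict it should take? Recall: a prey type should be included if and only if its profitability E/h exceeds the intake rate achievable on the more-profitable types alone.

Profitabilities (E/h, J/s): medium seeds 3.94, small seeds 3.21, husked seeds 0.918, forb seeds 0.705. Add prey in this order while the next type's profitability exceeds the intake rate on those already taken.
Rate on top 1: 0.09074. small seeds: 3.21 > 0.09074 → include.
Rate on top 2: 0.2373. husked seeds: 0.918 > 0.2373 → include.
Rate on top 3: 0.3755. forb seeds: 0.705 > 0.3755 → include.
Optimal diet: medium seeds, small seeds, husked seeds, forb seeds — 4 of 4 types.

4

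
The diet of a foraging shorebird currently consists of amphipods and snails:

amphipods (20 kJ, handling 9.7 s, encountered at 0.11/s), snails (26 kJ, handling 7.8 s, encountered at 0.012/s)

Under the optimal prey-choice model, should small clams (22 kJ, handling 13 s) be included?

On amphipods and snails alone, R = ΣλE/(1+Σλh) = 2.512/2.161 = 1.163 kJ/s.
Profitability of small clams: 22/13 = 1.692 kJ/s.
Since 1.692 > R, including small clams increases the long-run rate.

Yes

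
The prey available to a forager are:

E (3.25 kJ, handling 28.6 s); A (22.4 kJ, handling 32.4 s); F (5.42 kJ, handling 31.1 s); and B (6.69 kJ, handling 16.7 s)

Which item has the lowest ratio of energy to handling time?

In descending order of E/h:
A: 22.4/32.4 = 0.691 kJ/s
B: 6.69/16.7 = 0.401 kJ/s
F: 5.42/31.1 = 0.174 kJ/s
E: 3.25/28.6 = 0.114 kJ/s

E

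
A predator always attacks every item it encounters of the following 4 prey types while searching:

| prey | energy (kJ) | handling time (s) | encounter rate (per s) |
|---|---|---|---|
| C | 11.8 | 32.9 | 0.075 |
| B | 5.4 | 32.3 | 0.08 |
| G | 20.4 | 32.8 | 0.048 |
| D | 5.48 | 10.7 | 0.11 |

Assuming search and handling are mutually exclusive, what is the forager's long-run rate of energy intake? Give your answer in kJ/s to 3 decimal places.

0.329 kJ/s

R = Σλ_iE_i / (1 + Σλ_ih_i)
Numerator: 0.075×11.8 + 0.08×5.4 + 0.048×20.4 + 0.11×5.48 = 2.899
Denominator: 1 + 0.075×32.9 + 0.08×32.3 + 0.048×32.8 + 0.11×10.7 = 8.803
R = 2.899/8.803 = 0.3293 kJ/s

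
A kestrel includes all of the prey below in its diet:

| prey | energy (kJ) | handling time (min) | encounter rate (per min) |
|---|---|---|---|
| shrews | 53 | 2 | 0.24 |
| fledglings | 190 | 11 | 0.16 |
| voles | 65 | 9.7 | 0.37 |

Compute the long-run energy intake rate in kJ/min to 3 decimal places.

9.836 kJ/min

R = (0.24×53 + 0.16×190 + 0.37×65) / (1 + 0.24×2 + 0.16×11 + 0.37×9.7) = 67.17/6.829 = 9.836 kJ/min.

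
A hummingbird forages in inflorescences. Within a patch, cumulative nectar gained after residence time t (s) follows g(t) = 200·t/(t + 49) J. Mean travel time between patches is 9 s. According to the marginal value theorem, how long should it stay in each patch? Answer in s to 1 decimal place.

21.0 s

Optimal t* satisfies g'(t*) = g(t*)/(T + t*).
g'(t) = 200·49/(t + 49)². Setting 200·49/(t+49)² = 200t/[(t+49)(9+t)] gives 49(9+t) = t(t+49), so t² = 49×9 = 441.
t* = √441 = 21 s.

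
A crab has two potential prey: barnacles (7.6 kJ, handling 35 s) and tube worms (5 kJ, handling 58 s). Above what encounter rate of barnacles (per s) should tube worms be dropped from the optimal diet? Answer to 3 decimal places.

0.019 per s

At the threshold, the rate on barnacles alone equals the profitability of tube worms: λ·7.6/(1 + λ·35) = 5/58 = 0.08621.
Rearranging, λ(7.6 − 0.08621×35) = 0.08621, so λ = 0.08621/4.583 = 0.01881 per s.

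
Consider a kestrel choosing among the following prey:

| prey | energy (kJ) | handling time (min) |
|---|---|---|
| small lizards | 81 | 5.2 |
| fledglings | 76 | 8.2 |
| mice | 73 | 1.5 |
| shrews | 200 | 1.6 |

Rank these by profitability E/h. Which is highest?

Profitability E/h (kJ/min): small lizards = 81/5.2 = 15.6, fledglings = 76/8.2 = 9.27, mice = 73/1.5 = 48.7, shrews = 200/1.6 = 125.
Ranked: shrews > mice > small lizards > fledglings.

shrews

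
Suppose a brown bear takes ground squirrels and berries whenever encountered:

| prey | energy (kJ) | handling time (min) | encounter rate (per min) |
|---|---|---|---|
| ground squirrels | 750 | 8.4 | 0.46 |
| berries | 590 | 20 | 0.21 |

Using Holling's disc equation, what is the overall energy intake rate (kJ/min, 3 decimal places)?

R = (0.46×750 + 0.21×590) / (1 + 0.46×8.4 + 0.21×20) = 468.9/9.064 = 51.73 kJ/min.

51.732 kJ/min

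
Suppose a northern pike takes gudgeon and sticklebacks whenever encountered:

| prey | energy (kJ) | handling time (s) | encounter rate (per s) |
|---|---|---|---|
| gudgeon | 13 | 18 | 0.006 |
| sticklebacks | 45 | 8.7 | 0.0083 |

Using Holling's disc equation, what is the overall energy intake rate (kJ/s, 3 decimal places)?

0.383 kJ/s

R = (0.006×13 + 0.0083×45) / (1 + 0.006×18 + 0.0083×8.7) = 0.4515/1.18 = 0.3826 kJ/s.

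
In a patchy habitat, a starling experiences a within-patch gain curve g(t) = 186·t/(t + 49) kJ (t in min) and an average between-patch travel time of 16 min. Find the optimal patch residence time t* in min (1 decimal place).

Optimal t* satisfies g'(t*) = g(t*)/(T + t*).
g'(t) = 186·49/(t + 49)². Setting 186·49/(t+49)² = 186t/[(t+49)(16+t)] gives 49(16+t) = t(t+49), so t² = 49×16 = 784.
t* = √784 = 28 min.

28.0 min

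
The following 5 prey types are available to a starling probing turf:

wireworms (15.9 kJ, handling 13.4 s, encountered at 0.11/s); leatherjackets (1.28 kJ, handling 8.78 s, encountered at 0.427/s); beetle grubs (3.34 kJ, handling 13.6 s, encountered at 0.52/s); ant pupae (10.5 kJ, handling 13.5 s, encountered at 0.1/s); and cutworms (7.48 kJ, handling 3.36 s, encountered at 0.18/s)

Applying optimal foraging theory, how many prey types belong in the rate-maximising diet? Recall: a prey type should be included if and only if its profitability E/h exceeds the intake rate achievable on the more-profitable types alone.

Rank by E/h (kJ/s): cutworms 2.23, wireworms 1.19, ant pupae 0.778, beetle grubs 0.246, leatherjackets 0.146. Include each in turn until the next type's E/h falls below the running intake rate.
Rate on top 1: 0.839. wireworms: 1.19 > 0.839 → include.
Rate on top 2: 1.005. ant pupae: 0.778 < 1.005 → exclude; stop.
Optimal diet: cutworms, wireworms — 2 of 5 types.

2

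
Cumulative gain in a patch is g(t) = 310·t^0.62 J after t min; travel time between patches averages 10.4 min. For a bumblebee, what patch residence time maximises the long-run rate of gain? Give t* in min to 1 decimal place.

17.0 min

By the marginal value theorem, leave when the instantaneous gain rate g'(t) equals the habitat-wide average g(t)/(T + t).
g'(t) = 0.62·310·t^-0.38. Setting 0.62·310·t^-0.38 = 310·t^0.62/(10.4+t) gives 0.62(10.4+t) = t, so 0.38·t = 0.62×10.4.
t* = 0.62×10.4/0.38 = 16.97 min.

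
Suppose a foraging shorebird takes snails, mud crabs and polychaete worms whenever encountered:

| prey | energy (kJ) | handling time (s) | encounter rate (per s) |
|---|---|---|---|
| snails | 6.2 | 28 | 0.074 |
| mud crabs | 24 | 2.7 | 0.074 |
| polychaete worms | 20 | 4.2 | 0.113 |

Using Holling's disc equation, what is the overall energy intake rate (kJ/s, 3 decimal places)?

R = (0.074×6.2 + 0.074×24 + 0.113×20) / (1 + 0.074×28 + 0.074×2.7 + 0.113×4.2) = 4.495/3.746 = 1.2 kJ/s.

1.200 kJ/s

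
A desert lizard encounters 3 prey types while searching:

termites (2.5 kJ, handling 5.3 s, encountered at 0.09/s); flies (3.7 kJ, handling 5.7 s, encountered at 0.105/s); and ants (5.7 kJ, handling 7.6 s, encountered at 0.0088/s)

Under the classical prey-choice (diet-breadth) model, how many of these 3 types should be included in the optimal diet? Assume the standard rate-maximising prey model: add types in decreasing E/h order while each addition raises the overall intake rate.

Rank by E/h (kJ/s): ants 0.75, flies 0.649, termites 0.472. Include each in turn until the next type's E/h falls below the running intake rate.
Rate on top 1: 0.04702. flies: 0.649 > 0.04702 → include.
Rate on top 2: 0.2634. termites: 0.472 > 0.2634 → include.
Optimal diet: ants, flies, termites — 3 of 3 types.

3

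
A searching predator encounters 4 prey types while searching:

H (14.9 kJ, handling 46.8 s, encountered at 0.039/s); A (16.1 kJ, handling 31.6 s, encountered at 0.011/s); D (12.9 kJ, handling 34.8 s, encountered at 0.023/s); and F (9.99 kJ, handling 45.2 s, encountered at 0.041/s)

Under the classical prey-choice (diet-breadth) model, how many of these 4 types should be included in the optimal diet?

Profitabilities (E/h, kJ/s): A 0.509, D 0.371, H 0.318, F 0.221. Add prey in this order while the next type's profitability exceeds the intake rate on those already taken.
Rate on top 1: 0.1314. D: 0.371 > 0.1314 → include.
Rate on top 2: 0.2206. H: 0.318 > 0.2206 → include.
Rate on top 3: 0.2655. F: 0.221 < 0.2655 → exclude; stop.
Optimal diet: A, D, H — 3 of 4 types.

3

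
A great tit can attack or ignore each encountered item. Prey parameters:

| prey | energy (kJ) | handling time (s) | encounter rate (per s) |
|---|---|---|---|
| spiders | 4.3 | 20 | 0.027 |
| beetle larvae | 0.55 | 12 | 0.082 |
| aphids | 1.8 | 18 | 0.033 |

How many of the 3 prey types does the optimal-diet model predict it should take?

2

Profitabilities (E/h, kJ/s): spiders 0.215, aphids 0.1, beetle larvae 0.0458. Add prey in this order while the next type's profitability exceeds the intake rate on those already taken.
Rate on top 1: 0.07539. aphids: 0.1 > 0.07539 → include.
Rate on top 2: 0.08224. beetle larvae: 0.0458 < 0.08224 → exclude; stop.
Optimal diet: spiders, aphids — 2 of 3 types.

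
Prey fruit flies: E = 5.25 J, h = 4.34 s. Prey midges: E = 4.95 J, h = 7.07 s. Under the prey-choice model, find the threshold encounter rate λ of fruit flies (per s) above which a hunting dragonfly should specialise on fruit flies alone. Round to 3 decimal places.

The zero-one rule: include midges iff E₂/h₂ > λE₁/(1+λh₁). Equality gives the switch point.
λE₁h₂ = E₂ + λE₂h₁ ⇒ λ = E₂/(E₁h₂ − E₂h₁) = 4.95/(37.12 − 21.48) = 0.3166 per s.

0.317 per s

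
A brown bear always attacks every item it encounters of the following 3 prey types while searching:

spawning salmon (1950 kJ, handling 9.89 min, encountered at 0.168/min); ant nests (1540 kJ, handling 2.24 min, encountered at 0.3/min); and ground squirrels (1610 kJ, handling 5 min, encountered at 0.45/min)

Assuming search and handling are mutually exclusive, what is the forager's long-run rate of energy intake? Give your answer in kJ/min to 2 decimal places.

R = (0.168×1950 + 0.3×1540 + 0.45×1610) / (1 + 0.168×9.89 + 0.3×2.24 + 0.45×5) = 1514/5.584 = 271.2 kJ/min.

271.17 kJ/min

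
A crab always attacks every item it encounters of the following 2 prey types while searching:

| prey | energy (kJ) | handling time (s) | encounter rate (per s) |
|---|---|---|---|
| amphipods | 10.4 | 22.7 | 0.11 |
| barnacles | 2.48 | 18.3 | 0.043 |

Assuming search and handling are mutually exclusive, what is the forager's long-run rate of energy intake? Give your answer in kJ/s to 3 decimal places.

R = Σλ_iE_i / (1 + Σλ_ih_i)
Numerator: 0.11×10.4 + 0.043×2.48 = 1.251
Denominator: 1 + 0.11×22.7 + 0.043×18.3 = 4.284
R = 1.251/4.284 = 0.2919 kJ/s

0.292 kJ/s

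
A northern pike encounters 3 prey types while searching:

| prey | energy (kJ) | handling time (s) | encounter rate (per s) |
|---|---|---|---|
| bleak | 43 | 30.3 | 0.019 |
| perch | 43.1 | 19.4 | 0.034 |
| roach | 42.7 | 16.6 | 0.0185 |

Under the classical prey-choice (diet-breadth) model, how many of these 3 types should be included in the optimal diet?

3

Rank by E/h (kJ/s): roach 2.57, perch 2.22, bleak 1.42. Include each in turn until the next type's E/h falls below the running intake rate.
Rate on top 1: 0.6044. perch: 2.22 > 0.6044 → include.
Rate on top 2: 1.147. bleak: 1.42 > 1.147 → include.
Optimal diet: roach, perch, bleak — 3 of 3 types.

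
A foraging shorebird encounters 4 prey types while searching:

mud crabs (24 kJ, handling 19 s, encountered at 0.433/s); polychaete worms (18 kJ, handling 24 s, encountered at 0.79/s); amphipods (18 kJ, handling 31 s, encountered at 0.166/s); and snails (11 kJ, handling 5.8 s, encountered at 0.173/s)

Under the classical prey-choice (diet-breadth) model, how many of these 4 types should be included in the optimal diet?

2

Rank by E/h (kJ/s): snails 1.9, mud crabs 1.26, polychaete worms 0.75, amphipods 0.581. Include each in turn until the next type's E/h falls below the running intake rate.
Rate on top 1: 0.9499. mud crabs: 1.26 > 0.9499 → include.
Rate on top 2: 1.202. polychaete worms: 0.75 < 1.202 → exclude; stop.
Optimal diet: snails, mud crabs — 2 of 4 types.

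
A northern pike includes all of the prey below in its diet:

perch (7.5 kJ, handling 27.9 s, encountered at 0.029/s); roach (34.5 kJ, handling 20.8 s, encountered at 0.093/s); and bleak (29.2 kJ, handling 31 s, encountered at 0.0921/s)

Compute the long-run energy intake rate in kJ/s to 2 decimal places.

Energy encountered per unit search time: 0.029×7.5 + 0.093×34.5 + 0.0921×29.2 = 6.115 kJ/s.
Handling time per unit search time: 0.029×27.9 + 0.093×20.8 + 0.0921×31 = 5.599.
Rate = 6.115/(1 + 5.599) = 0.9268 kJ/s.

0.93 kJ/s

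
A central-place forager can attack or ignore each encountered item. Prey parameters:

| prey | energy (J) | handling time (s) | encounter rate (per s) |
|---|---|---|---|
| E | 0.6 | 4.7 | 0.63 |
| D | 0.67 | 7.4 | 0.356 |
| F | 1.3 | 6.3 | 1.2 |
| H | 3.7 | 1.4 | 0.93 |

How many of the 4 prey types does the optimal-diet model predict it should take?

Rank by E/h (J/s): H 2.64, F 0.206, E 0.128, D 0.0905. Include each in turn until the next type's E/h falls below the running intake rate.
Rate on top 1: 1.495. F: 0.206 < 1.495 → exclude; stop.
Optimal diet: H — 1 of 4 types.

1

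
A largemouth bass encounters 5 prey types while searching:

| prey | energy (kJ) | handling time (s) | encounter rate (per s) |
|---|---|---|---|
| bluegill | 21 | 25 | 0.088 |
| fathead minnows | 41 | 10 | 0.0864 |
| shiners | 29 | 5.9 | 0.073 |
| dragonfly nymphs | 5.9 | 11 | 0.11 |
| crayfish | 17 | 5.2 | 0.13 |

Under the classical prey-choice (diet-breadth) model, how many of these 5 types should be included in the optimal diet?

3

Profitabilities (E/h, kJ/s): shiners 4.92, fathead minnows 4.1, crayfish 3.27, bluegill 0.84, dragonfly nymphs 0.536. Add prey in this order while the next type's profitability exceeds the intake rate on those already taken.
Rate on top 1: 1.48. fathead minnows: 4.1 > 1.48 → include.
Rate on top 2: 2.466. crayfish: 3.27 > 2.466 → include.
Rate on top 3: 2.649. bluegill: 0.84 < 2.649 → exclude; stop.
Optimal diet: shiners, fathead minnows, crayfish — 3 of 5 types.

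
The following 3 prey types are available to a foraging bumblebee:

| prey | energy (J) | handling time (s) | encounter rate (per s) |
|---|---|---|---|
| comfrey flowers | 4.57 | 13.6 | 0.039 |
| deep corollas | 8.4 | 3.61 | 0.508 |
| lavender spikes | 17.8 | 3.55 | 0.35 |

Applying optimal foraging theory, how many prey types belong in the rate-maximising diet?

1

E/h in descending order: lavender spikes 5.01, deep corollas 2.33, comfrey flowers 0.336 J/s. The optimal diet is the largest prefix of this list for which every included type satisfies E_i/h_i > R on the types above it.
Rate on top 1: 2.778. deep corollas: 2.33 < 2.778 → exclude; stop.
Optimal diet: lavender spikes — 1 of 3 types.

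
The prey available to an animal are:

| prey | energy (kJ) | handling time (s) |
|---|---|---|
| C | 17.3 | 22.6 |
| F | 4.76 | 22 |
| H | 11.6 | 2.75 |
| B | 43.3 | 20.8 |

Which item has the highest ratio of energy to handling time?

Profitability E/h (kJ/s): C = 17.3/22.6 = 0.765, F = 4.76/22 = 0.216, H = 11.6/2.75 = 4.22, B = 43.3/20.8 = 2.08.
Ranked: H > B > C > F.

H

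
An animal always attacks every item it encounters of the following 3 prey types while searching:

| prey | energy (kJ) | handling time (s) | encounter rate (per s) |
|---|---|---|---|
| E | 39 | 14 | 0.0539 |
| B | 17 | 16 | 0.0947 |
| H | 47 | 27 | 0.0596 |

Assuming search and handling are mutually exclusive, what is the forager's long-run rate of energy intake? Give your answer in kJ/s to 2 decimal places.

1.33 kJ/s

Energy encountered per unit search time: 0.0539×39 + 0.0947×17 + 0.0596×47 = 6.513 kJ/s.
Handling time per unit search time: 0.0539×14 + 0.0947×16 + 0.0596×27 = 3.879.
Rate = 6.513/(1 + 3.879) = 1.335 kJ/s.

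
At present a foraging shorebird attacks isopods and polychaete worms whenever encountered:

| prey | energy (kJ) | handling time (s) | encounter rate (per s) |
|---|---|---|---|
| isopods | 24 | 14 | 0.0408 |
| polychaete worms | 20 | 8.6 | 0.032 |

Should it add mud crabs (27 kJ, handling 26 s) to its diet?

Current rate: (0.0408×24 + 0.032×20)/(1 + 0.0408×14 + 0.032×8.6) = 0.8769 kJ/s.
Profitability of mud crabs: 27/26 = 1.038 kJ/s.
Since 1.038 > R, including mud crabs increases the long-run rate.

Yes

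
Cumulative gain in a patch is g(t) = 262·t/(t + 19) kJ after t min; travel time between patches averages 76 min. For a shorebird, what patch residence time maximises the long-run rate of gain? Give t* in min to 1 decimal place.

38.0 min

By the marginal value theorem, leave when the instantaneous gain rate g'(t) equals the habitat-wide average g(t)/(T + t).
g'(t) = 262·19/(t + 19)². Setting 262·19/(t+19)² = 262t/[(t+19)(76+t)] gives 19(76+t) = t(t+19), so t² = 19×76 = 1444.
t* = √1444 = 38 min.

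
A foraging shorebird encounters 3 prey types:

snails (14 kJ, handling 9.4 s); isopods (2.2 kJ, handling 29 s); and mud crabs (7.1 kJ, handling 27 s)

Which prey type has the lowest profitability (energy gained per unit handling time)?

isopods

In descending order of E/h:
snails: 14/9.4 = 1.49 kJ/s
mud crabs: 7.1/27 = 0.263 kJ/s
isopods: 2.2/29 = 0.0759 kJ/s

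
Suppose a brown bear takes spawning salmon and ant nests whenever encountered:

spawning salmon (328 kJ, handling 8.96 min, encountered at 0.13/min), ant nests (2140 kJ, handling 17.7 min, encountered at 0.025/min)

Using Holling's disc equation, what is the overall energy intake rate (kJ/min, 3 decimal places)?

36.873 kJ/min

Energy encountered per unit search time: 0.13×328 + 0.025×2140 = 96.14 kJ/min.
Handling time per unit search time: 0.13×8.96 + 0.025×17.7 = 1.607.
Rate = 96.14/(1 + 1.607) = 36.87 kJ/min.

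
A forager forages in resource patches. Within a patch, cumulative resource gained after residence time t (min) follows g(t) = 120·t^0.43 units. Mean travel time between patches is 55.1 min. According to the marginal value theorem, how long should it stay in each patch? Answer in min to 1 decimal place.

Optimal t* satisfies g'(t*) = g(t*)/(T + t*).
g'(t) = 0.43·120·t^-0.57. Setting 0.43·120·t^-0.57 = 120·t^0.43/(55.1+t) gives 0.43(55.1+t) = t, so 0.57·t = 0.43×55.1.
t* = 0.43×55.1/0.57 = 41.57 min.

41.6 min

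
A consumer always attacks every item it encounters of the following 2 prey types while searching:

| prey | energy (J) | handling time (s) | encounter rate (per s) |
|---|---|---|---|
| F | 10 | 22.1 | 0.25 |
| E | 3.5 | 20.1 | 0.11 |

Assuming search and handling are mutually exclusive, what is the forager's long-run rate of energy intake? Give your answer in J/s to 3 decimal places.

0.330 J/s

R = (0.25×10 + 0.11×3.5) / (1 + 0.25×22.1 + 0.11×20.1) = 2.885/8.736 = 0.3302 J/s.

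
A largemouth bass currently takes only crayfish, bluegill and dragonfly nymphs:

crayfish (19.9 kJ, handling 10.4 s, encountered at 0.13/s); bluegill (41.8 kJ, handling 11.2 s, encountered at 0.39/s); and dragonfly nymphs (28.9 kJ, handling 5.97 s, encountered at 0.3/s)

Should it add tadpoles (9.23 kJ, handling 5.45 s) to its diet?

Intake rate on the current diet: R = (0.13×19.9 + 0.39×41.8 + 0.3×28.9) / (1 + 0.13×10.4 + 0.39×11.2 + 0.3×5.97) = 27.56/8.511 = 3.238 kJ/s.
Profitability of tadpoles: 9.23/5.45 = 1.694 kJ/s.
Since 1.694 < R, time spent handling tadpoles is better spent searching.

No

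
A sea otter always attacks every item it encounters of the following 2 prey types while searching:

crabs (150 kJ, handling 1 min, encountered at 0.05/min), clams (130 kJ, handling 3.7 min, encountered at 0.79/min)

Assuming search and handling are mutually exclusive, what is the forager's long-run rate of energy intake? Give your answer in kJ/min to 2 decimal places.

27.74 kJ/min

Energy encountered per unit search time: 0.05×150 + 0.79×130 = 110.2 kJ/min.
Handling time per unit search time: 0.05×1 + 0.79×3.7 = 2.973.
Rate = 110.2/(1 + 2.973) = 27.74 kJ/min.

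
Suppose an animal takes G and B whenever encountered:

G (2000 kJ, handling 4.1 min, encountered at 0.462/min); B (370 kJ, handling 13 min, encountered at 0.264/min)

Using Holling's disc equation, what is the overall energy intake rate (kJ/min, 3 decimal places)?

161.500 kJ/min

R = (0.462×2000 + 0.264×370) / (1 + 0.462×4.1 + 0.264×13) = 1022/6.326 = 161.5 kJ/min.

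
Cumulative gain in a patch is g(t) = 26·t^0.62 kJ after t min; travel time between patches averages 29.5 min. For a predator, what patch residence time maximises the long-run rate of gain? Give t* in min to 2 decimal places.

Optimal t* satisfies g'(t*) = g(t*)/(T + t*).
g'(t) = 0.62·26·t^-0.38. Setting 0.62·26·t^-0.38 = 26·t^0.62/(29.5+t) gives 0.62(29.5+t) = t, so 0.38·t = 0.62×29.5.
t* = 0.62×29.5/0.38 = 48.13 min.

48.13 min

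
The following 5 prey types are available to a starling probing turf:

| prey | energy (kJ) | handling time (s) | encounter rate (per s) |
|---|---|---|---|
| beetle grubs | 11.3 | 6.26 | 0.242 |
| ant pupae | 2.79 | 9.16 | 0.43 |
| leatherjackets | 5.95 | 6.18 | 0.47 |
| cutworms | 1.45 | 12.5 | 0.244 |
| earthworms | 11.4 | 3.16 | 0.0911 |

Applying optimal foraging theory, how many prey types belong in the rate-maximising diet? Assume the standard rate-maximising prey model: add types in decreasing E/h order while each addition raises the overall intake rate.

E/h in descending order: earthworms 3.61, beetle grubs 1.81, leatherjackets 0.963, ant pupae 0.305, cutworms 0.116 kJ/s. The optimal diet is the largest prefix of this list for which every included type satisfies E_i/h_i > R on the types above it.
Rate on top 1: 0.8064. beetle grubs: 1.81 > 0.8064 → include.
Rate on top 2: 1.346. leatherjackets: 0.963 < 1.346 → exclude; stop.
Optimal diet: earthworms, beetle grubs — 2 of 5 types.

2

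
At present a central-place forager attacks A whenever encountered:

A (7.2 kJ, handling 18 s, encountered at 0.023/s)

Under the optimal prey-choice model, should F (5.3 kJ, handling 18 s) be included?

Yes

Intake rate on the current diet: R = (0.023×7.2) / (1 + 0.023×18) = 0.1656/1.414 = 0.1171 kJ/s.
F: E/h = 5.3/18 = 0.2944 kJ/s.
0.2944 > 0.1171, so adding F raises the average — include it.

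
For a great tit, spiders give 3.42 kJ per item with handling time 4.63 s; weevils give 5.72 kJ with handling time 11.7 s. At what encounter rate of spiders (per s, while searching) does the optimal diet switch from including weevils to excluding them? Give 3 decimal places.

0.423 per s

The zero-one rule: include weevils iff E₂/h₂ > λE₁/(1+λh₁). Equality gives the switch point.
λE₁h₂ = E₂ + λE₂h₁ ⇒ λ = E₂/(E₁h₂ − E₂h₁) = 5.72/(40.01 − 26.48) = 0.4228 per s.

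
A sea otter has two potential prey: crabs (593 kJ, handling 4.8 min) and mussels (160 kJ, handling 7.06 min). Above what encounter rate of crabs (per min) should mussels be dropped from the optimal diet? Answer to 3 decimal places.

0.047 per min

The zero-one rule: include mussels iff E₂/h₂ > λE₁/(1+λh₁). Equality gives the switch point.
λE₁h₂ = E₂ + λE₂h₁ ⇒ λ = E₂/(E₁h₂ − E₂h₁) = 160/(4187 − 768) = 0.0468 per min.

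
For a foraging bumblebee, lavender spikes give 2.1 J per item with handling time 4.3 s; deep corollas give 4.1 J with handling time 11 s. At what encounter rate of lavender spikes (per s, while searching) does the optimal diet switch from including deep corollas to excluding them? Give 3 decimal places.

At the threshold, the rate on lavender spikes alone equals the profitability of deep corollas: λ·2.1/(1 + λ·4.3) = 4.1/11 = 0.3727.
Rearranging, λ(2.1 − 0.3727×4.3) = 0.3727, so λ = 0.3727/0.4973 = 0.7495 per s.

0.750 per s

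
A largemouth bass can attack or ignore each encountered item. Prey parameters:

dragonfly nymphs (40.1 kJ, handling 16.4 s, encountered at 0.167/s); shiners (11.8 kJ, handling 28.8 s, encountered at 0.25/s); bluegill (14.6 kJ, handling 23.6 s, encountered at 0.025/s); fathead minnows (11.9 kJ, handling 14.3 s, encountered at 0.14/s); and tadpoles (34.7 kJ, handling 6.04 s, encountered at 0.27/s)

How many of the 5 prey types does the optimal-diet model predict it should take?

Profitabilities (E/h, kJ/s): tadpoles 5.75, dragonfly nymphs 2.45, fathead minnows 0.832, bluegill 0.619, shiners 0.41. Add prey in this order while the next type's profitability exceeds the intake rate on those already taken.
Rate on top 1: 3.561. dragonfly nymphs: 2.45 < 3.561 → exclude; stop.
Optimal diet: tadpoles — 1 of 5 types.

1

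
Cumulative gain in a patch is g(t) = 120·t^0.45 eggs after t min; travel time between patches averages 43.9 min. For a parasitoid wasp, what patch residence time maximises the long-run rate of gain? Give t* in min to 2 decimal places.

35.92 min

Maximise g(t)/(T+t): set derivative to zero → g'(t)(T+t) = g(t).
g'(t) = 0.45·120·t^-0.55. Setting 0.45·120·t^-0.55 = 120·t^0.45/(43.9+t) gives 0.45(43.9+t) = t, so 0.55·t = 0.45×43.9.
t* = 0.45×43.9/0.55 = 35.92 min.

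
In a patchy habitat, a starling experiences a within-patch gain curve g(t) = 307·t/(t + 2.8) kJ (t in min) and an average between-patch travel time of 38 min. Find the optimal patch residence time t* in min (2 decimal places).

By the marginal value theorem, leave when the instantaneous gain rate g'(t) equals the habitat-wide average g(t)/(T + t).
g'(t) = 307·2.8/(t + 2.8)². Setting 307·2.8/(t+2.8)² = 307t/[(t+2.8)(38+t)] gives 2.8(38+t) = t(t+2.8), so t² = 2.8×38 = 106.4.
t* = √106.4 = 10.32 min.

10.32 min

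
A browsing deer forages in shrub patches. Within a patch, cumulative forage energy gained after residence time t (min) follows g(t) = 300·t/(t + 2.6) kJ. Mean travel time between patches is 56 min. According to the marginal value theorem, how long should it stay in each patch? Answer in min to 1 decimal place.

By the marginal value theorem, leave when the instantaneous gain rate g'(t) equals the habitat-wide average g(t)/(T + t).
g'(t) = 300·2.6/(t + 2.6)². Setting 300·2.6/(t+2.6)² = 300t/[(t+2.6)(56+t)] gives 2.6(56+t) = t(t+2.6), so t² = 2.6×56 = 145.6.
t* = √145.6 = 12.07 min.

12.1 min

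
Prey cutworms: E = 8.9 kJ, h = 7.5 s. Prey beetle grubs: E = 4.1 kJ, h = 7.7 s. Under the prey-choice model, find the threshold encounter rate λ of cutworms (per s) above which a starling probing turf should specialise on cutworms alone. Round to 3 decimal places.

Drop beetle grubs once their profitability E₂/h₂ falls below the rate achievable on cutworms alone: E₂/h₂ = λE₁/(1 + λh₁).
Solve for λ: λE₁h₂ = E₂(1 + λh₁) → λ(E₁h₂ − E₂h₁) = E₂ → λ = E₂/(E₁h₂ − E₂h₁).
λ = 4.1/(8.9×7.7 − 4.1×7.5) = 4.1/37.78 = 0.1085 per s.

0.109 per s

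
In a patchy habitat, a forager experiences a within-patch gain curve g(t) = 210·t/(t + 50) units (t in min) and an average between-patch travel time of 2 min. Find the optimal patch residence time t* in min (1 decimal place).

10.0 min

Maximise g(t)/(T+t): set derivative to zero → g'(t)(T+t) = g(t).
g'(t) = 210·50/(t + 50)². Setting 210·50/(t+50)² = 210t/[(t+50)(2+t)] gives 50(2+t) = t(t+50), so t² = 50×2 = 100.
t* = √100 = 10 min.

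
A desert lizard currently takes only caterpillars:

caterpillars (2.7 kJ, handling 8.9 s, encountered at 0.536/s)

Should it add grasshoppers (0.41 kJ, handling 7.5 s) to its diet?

No

Intake rate on the current diet: R = (0.536×2.7) / (1 + 0.536×8.9) = 1.447/5.77 = 0.2508 kJ/s.
Profitability of grasshoppers: 0.41/7.5 = 0.05467 kJ/s.
Since 0.05467 < R, time spent handling grasshoppers is better spent searching.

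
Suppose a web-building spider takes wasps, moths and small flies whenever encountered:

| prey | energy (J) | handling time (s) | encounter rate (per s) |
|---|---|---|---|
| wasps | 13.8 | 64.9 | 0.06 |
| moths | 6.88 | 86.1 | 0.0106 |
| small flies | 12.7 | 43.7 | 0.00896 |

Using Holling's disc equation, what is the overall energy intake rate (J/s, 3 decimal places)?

R = Σλ_iE_i / (1 + Σλ_ih_i)
Numerator: 0.06×13.8 + 0.0106×6.88 + 0.00896×12.7 = 1.015
Denominator: 1 + 0.06×64.9 + 0.0106×86.1 + 0.00896×43.7 = 6.198
R = 1.015/6.198 = 0.1637 J/s

0.164 J/s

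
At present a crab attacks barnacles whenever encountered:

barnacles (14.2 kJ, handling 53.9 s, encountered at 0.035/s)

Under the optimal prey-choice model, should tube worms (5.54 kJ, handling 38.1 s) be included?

Current rate: (0.035×14.2)/(1 + 0.035×53.9) = 0.1722 kJ/s.
Profitability of tube worms: 5.54/38.1 = 0.1454 kJ/s.
Since 0.1454 < R, time spent handling tube worms is better spent searching.

No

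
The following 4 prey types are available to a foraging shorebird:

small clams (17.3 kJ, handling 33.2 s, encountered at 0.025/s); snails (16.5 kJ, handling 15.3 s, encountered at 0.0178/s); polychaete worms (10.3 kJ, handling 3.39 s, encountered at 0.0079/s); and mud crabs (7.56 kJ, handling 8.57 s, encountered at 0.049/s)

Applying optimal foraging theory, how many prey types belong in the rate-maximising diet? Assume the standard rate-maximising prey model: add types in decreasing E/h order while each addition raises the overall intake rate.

E/h in descending order: polychaete worms 3.04, snails 1.08, mud crabs 0.882, small clams 0.521 kJ/s. The optimal diet is the largest prefix of this list for which every included type satisfies E_i/h_i > R on the types above it.
Rate on top 1: 0.07925. snails: 1.08 > 0.07925 → include.
Rate on top 2: 0.2887. mud crabs: 0.882 > 0.2887 → include.
Rate on top 3: 0.4337. small clams: 0.521 > 0.4337 → include.
Optimal diet: polychaete worms, snails, mud crabs, small clams — 4 of 4 types.

4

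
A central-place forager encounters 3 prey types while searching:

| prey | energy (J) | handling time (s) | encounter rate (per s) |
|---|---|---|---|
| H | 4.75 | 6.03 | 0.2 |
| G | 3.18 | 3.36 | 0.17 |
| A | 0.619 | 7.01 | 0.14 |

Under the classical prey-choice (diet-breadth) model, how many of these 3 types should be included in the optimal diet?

2

Rank by E/h (J/s): G 0.946, H 0.788, A 0.0883. Include each in turn until the next type's E/h falls below the running intake rate.
Rate on top 1: 0.3441. H: 0.788 > 0.3441 → include.
Rate on top 2: 0.5367. A: 0.0883 < 0.5367 → exclude; stop.
Optimal diet: G, H — 2 of 3 types.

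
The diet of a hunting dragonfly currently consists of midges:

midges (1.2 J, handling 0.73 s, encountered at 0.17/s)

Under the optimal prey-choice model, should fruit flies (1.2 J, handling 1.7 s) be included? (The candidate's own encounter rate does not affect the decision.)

Yes

On midges alone, R = ΣλE/(1+Σλh) = 0.204/1.124 = 0.1815 J/s.
fruit flies: E/h = 1.2/1.7 = 0.7059 J/s.
0.7059 > 0.1815, so adding fruit flies raises the average — include it.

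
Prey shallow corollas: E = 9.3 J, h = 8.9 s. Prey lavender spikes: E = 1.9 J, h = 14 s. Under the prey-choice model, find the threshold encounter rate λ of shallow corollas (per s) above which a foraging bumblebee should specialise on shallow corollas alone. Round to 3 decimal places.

0.017 per s

Drop lavender spikes once their profitability E₂/h₂ falls below the rate achievable on shallow corollas alone: E₂/h₂ = λE₁/(1 + λh₁).
Solve for λ: λE₁h₂ = E₂(1 + λh₁) → λ(E₁h₂ − E₂h₁) = E₂ → λ = E₂/(E₁h₂ − E₂h₁).
λ = 1.9/(9.3×14 − 1.9×8.9) = 1.9/113.3 = 0.01677 per s.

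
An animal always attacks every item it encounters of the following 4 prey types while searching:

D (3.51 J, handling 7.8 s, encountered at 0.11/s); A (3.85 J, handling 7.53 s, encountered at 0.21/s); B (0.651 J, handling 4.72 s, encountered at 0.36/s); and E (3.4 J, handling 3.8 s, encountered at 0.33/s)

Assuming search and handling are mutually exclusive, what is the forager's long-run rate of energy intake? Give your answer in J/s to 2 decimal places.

0.40 J/s

R = (0.11×3.51 + 0.21×3.85 + 0.36×0.651 + 0.33×3.4) / (1 + 0.11×7.8 + 0.21×7.53 + 0.36×4.72 + 0.33×3.8) = 2.551/6.393 = 0.3991 J/s.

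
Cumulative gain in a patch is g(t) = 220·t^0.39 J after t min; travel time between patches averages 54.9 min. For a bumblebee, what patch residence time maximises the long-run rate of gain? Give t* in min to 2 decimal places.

By the marginal value theorem, leave when the instantaneous gain rate g'(t) equals the habitat-wide average g(t)/(T + t).
g'(t) = 0.39·220·t^-0.61. Setting 0.39·220·t^-0.61 = 220·t^0.39/(54.9+t) gives 0.39(54.9+t) = t, so 0.61·t = 0.39×54.9.
t* = 0.39×54.9/0.61 = 35.1 min.

35.10 min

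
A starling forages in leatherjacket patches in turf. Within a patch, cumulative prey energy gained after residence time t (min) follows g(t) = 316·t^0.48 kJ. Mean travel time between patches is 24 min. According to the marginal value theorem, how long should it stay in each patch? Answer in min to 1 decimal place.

By the marginal value theorem, leave when the instantaneous gain rate g'(t) equals the habitat-wide average g(t)/(T + t).
g'(t) = 0.48·316·t^-0.52. Setting 0.48·316·t^-0.52 = 316·t^0.48/(24+t) gives 0.48(24+t) = t, so 0.52·t = 0.48×24.
t* = 0.48×24/0.52 = 22.15 min.

22.2 min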